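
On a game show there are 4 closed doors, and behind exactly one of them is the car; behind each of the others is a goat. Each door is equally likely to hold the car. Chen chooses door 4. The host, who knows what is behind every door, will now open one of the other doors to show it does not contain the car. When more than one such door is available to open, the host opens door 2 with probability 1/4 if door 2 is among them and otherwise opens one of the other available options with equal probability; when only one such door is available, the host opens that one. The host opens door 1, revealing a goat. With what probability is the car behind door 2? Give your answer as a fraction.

4/13

Consider each possible location of the car in turn.
If it is behind door 1 (prior 1/4): the host opened door 1, so this case is ruled out; weight (1/4)·0 = 0.
If it is behind door 2 (prior 1/4): door 2 holds the prize so is unavailable; the host chooses uniformly among the 2 others, probability 1/2; weight (1/4)·(1/2) = 1/8.
If it is behind door 3 (prior 1/4): door 2 is available but not opened, probability 3/4; weight (1/4)·(3/4) = 3/16.
If it is behind door 4 (prior 1/4): door 2 is available but not opened; door 1 gets probability (1 − 1/4)/2 = 3/8; weight (1/4)·(3/8) = 3/32.
The weights sum to 13/32.
So P(the car behind door 2 | the host opened door 1) = (1/8) / (13/32) = 4/13.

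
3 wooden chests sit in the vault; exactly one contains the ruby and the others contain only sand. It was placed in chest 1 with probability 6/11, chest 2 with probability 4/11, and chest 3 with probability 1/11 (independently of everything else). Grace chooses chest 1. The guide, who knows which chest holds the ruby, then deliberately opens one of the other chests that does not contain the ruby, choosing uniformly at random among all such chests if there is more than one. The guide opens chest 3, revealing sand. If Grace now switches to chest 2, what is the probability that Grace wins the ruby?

Apply Bayes' rule, conditioning on where the ruby actually is.
If it is in chest 1 (prior 6/11): the guide has 2 equally likely choices, so probability 1/2; weight (6/11)·(1/2) = 3/11.
If it is in chest 2 (prior 4/11): the guide has no choice, probability 1; weight (4/11)·1 = 4/11.
If it is in chest 3 (prior 1/11): the guide opened chest 3, so this case is ruled out; weight (1/11)·0 = 0.
The weights sum to 7/11.
So P(the ruby in chest 2 | the guide opened chest 3) = (4/11) / (7/11) = 4/7.

4/7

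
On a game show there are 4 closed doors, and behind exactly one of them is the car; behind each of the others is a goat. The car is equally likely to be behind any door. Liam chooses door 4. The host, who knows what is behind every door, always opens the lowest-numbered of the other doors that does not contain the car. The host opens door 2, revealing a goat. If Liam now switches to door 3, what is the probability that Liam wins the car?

0

Apply Bayes' rule, conditioning on where the car actually is.
If it is behind door 1 (prior 1/4): door 2 is the lowest-numbered option available, probability 1; weight (1/4)·1 = 1/4.
If it is behind door 2 (prior 1/4): the host opened door 2, so this case is ruled out; weight (1/4)·0 = 0.
If it is behind either of doors 3 and 4 (prior 1/4 each): the host would have opened door 1 instead, probability 0; weight (1/4)·0 = 0 each.
The weights sum to 1/4.
So P(the car behind door 3 | the host opened door 2) = 0 / (1/4) = 0.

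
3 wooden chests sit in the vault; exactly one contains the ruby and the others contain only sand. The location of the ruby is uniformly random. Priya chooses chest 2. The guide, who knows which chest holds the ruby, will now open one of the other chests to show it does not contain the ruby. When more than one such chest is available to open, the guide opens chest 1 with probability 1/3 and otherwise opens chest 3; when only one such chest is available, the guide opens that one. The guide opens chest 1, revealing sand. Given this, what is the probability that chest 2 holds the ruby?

Condition on the true location of the ruby.
If it is in chest 1 (prior 1/3): the guide opened chest 1, so this case is ruled out; weight (1/3)·0 = 0.
If it is in chest 2 (prior 1/3): chest 1 is available, opened with probability 1/3; weight (1/3)·(1/3) = 1/9.
If it is in chest 3 (prior 1/3): only chest 1 is available, probability 1; weight (1/3)·1 = 1/3.
The weights sum to 4/9.
So P(the ruby in chest 2 | the guide opened chest 1) = (1/9) / (4/9) = 1/4.

1/4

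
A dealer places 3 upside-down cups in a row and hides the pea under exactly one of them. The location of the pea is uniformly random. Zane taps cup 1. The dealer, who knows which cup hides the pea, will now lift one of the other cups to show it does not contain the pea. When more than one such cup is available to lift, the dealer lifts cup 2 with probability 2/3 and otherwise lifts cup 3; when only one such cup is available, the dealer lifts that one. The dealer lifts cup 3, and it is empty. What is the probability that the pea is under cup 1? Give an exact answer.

Apply Bayes' rule, conditioning on where the pea actually is.
If it is under cup 1 (prior 1/3): cup 2 is available but not opened, probability 1/3; weight (1/3)·(1/3) = 1/9.
If it is under cup 2 (prior 1/3): only cup 3 is available, probability 1; weight (1/3)·1 = 1/3.
If it is under cup 3 (prior 1/3): the dealer opened cup 3, so this case is ruled out; weight (1/3)·0 = 0.
The weights sum to 4/9.
So P(the pea under cup 1 | the dealer opened cup 3) = (1/9) / (4/9) = 1/4.

1/4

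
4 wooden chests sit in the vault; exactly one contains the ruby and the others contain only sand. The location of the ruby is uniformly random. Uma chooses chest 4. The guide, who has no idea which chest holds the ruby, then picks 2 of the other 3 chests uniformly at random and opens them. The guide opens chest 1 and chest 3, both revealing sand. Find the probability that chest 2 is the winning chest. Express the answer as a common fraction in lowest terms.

Because the guide chose which chests to open without knowing where the ruby is, the choice is independent of the prize location. Learning that none of the 2 opened chests holds the ruby simply rules out those 2 locations and leaves the remaining 2 chests still equally likely by symmetry.
So P(the ruby in chest 2) = 1/2.

1/2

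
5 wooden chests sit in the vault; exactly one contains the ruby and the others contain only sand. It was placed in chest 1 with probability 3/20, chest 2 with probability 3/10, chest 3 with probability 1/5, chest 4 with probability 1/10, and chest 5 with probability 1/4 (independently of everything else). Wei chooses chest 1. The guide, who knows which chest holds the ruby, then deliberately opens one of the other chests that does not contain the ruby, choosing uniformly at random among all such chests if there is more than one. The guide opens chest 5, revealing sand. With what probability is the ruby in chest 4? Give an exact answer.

8/57

Condition on the true location of the ruby.
If it is in chest 1 (prior 3/20): the guide has 4 equally likely choices, so probability 1/4; weight (3/20)·(1/4) = 3/80.
If it is in chest 2 (prior 3/10): the guide has 3 equally likely choices, so probability 1/3; weight (3/10)·(1/3) = 1/10.
If it is in chest 3 (prior 1/5): the guide has 3 equally likely choices, so probability 1/3; weight (1/5)·(1/3) = 1/15.
If it is in chest 4 (prior 1/10): the guide has 3 equally likely choices, so probability 1/3; weight (1/10)·(1/3) = 1/30.
If it is in chest 5 (prior 1/4): the guide opened chest 5, so this case is ruled out; weight (1/4)·0 = 0.
The weights sum to 19/80.
So P(the ruby in chest 4 | the guide opened chest 5) = (1/30) / (19/80) = 8/57.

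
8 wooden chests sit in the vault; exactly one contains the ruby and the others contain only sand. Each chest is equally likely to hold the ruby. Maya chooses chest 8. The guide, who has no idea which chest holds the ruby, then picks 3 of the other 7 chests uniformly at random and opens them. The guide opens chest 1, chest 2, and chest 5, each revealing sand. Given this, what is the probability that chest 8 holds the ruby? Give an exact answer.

1/5

Because the guide chose which chests to open without knowing where the ruby is, the choice is independent of the prize location. Learning that none of the 3 opened chests holds the ruby simply rules out those 3 locations and leaves the remaining 5 chests still equally likely by symmetry.
So P(the ruby in chest 8) = 1/5.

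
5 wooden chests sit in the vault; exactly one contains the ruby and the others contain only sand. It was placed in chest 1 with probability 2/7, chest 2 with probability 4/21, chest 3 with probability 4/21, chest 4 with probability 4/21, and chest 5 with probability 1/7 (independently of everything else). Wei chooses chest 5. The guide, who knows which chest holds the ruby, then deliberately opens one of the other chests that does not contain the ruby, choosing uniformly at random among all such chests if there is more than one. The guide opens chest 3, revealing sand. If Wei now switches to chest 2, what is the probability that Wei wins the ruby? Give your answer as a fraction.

Consider each possible location of the ruby in turn.
If it is in chest 1 (prior 2/7): the guide has 3 equally likely choices, so probability 1/3; weight (2/7)·(1/3) = 2/21.
If it is in either of chests 2 and 4 (prior 4/21 each): the guide has 3 equally likely choices, so probability 1/3; weight (4/21)·(1/3) = 4/63 each.
If it is in chest 3 (prior 4/21): the guide opened chest 3, so this case is ruled out; weight (4/21)·0 = 0.
If it is in chest 5 (prior 1/7): the guide has 4 equally likely choices, so probability 1/4; weight (1/7)·(1/4) = 1/28.
The weights sum to 65/252.
So P(the ruby in chest 2 | the guide opened chest 3) = (4/63) / (65/252) = 16/65.

16/65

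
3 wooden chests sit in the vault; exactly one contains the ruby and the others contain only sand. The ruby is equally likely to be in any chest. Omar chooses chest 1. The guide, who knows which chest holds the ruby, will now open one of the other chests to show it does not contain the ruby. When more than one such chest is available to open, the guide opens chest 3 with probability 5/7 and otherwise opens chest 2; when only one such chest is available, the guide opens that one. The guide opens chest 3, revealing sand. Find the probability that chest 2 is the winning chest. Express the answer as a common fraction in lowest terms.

Apply Bayes' rule, conditioning on where the ruby actually is.
If it is in chest 1 (prior 1/3): chest 3 is available, opened with probability 5/7; weight (1/3)·(5/7) = 5/21.
If it is in chest 2 (prior 1/3): only chest 3 is available, probability 1; weight (1/3)·1 = 1/3.
If it is in chest 3 (prior 1/3): the guide opened chest 3, so this case is ruled out; weight (1/3)·0 = 0.
The weights sum to 4/7.
So P(the ruby in chest 2 | the guide opened chest 3) = (1/3) / (4/7) = 7/12.

7/12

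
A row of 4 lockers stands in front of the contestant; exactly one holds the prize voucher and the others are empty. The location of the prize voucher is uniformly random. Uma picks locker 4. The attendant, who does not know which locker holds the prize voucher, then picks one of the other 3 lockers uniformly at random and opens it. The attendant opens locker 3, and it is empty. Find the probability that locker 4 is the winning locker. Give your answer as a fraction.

Consider each possible location of the prize voucher in turn.
If it is in any of lockers 1, 2, and 4 (prior 1/4 each): the attendant picks locker 3 with probability 1/3 regardless, and it is not the prize; weight (1/4)·(1/3) = 1/12 each.
If it is in locker 3 (prior 1/4): the attendant opened locker 3, so this case is ruled out; weight (1/4)·0 = 0.
The weights sum to 1/4.
So P(the prize voucher in locker 4 | the attendant opened locker 3) = (1/12) / (1/4) = 1/3.

1/3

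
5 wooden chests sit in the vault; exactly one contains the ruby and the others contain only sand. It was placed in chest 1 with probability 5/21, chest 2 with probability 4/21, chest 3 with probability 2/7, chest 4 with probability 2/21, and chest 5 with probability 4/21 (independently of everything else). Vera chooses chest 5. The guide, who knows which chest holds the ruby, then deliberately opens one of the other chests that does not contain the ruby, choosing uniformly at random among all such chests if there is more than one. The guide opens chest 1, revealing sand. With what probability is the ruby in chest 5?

Apply Bayes' rule, conditioning on where the ruby actually is.
If it is in chest 1 (prior 5/21): the guide opened chest 1, so this case is ruled out; weight (5/21)·0 = 0.
If it is in chest 2 (prior 4/21): the guide has 3 equally likely choices, so probability 1/3; weight (4/21)·(1/3) = 4/63.
If it is in chest 3 (prior 2/7): the guide has 3 equally likely choices, so probability 1/3; weight (2/7)·(1/3) = 2/21.
If it is in chest 4 (prior 2/21): the guide has 3 equally likely choices, so probability 1/3; weight (2/21)·(1/3) = 2/63.
If it is in chest 5 (prior 4/21): the guide has 4 equally likely choices, so probability 1/4; weight (4/21)·(1/4) = 1/21.
The weights sum to 5/21.
So P(the ruby in chest 5 | the guide opened chest 1) = (1/21) / (5/21) = 1/5.

1/5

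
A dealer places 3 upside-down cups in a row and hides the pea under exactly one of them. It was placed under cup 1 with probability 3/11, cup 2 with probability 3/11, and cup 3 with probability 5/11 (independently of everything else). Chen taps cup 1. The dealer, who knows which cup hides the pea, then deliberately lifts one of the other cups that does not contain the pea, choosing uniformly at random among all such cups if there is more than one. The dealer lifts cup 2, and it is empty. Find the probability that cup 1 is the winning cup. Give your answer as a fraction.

3/13

Condition on the true location of the pea.
If it is under cup 1 (prior 3/11): the dealer has 2 equally likely choices, so probability 1/2; weight (3/11)·(1/2) = 3/22.
If it is under cup 2 (prior 3/11): the dealer opened cup 2, so this case is ruled out; weight (3/11)·0 = 0.
If it is under cup 3 (prior 5/11): the dealer has no choice, probability 1; weight (5/11)·1 = 5/11.
The weights sum to 13/22.
So P(the pea under cup 1 | the dealer opened cup 2) = (3/22) / (13/22) = 3/13.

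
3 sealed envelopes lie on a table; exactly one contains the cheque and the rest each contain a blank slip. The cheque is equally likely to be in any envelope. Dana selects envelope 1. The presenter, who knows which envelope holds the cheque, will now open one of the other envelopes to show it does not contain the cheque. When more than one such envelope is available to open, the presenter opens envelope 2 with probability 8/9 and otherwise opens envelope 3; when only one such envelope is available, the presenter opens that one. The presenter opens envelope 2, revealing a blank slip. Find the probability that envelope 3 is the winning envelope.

Condition on the true location of the cheque.
If it is in envelope 1 (prior 1/3): envelope 2 is available, opened with probability 8/9; weight (1/3)·(8/9) = 8/27.
If it is in envelope 2 (prior 1/3): the presenter opened envelope 2, so this case is ruled out; weight (1/3)·0 = 0.
If it is in envelope 3 (prior 1/3): only envelope 2 is available, probability 1; weight (1/3)·1 = 1/3.
The weights sum to 17/27.
So P(the cheque in envelope 3 | the presenter opened envelope 2) = (1/3) / (17/27) = 9/17.

9/17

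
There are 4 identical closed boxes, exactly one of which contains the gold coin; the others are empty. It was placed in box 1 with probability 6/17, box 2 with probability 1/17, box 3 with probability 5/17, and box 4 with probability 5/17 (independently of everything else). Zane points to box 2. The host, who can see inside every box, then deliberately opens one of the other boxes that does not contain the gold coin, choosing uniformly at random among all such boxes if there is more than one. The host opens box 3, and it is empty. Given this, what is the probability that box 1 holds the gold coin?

Consider each possible location of the gold coin in turn.
If it is in box 1 (prior 6/17): the host has 2 equally likely choices, so probability 1/2; weight (6/17)·(1/2) = 3/17.
If it is in box 2 (prior 1/17): the host has 3 equally likely choices, so probability 1/3; weight (1/17)·(1/3) = 1/51.
If it is in box 3 (prior 5/17): the host opened box 3, so this case is ruled out; weight (5/17)·0 = 0.
If it is in box 4 (prior 5/17): the host has 2 equally likely choices, so probability 1/2; weight (5/17)·(1/2) = 5/34.
The weights sum to 35/102.
So P(the gold coin in box 1 | the host opened box 3) = (3/17) / (35/102) = 18/35.

18/35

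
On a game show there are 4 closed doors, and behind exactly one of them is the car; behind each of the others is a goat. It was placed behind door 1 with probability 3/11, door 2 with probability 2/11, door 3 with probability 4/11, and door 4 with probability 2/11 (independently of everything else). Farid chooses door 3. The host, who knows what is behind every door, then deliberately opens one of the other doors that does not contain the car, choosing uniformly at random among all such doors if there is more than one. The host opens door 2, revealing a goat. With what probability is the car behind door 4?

6/23

Condition on the true location of the car.
If it is behind door 1 (prior 3/11): the host has 2 equally likely choices, so probability 1/2; weight (3/11)·(1/2) = 3/22.
If it is behind door 2 (prior 2/11): the host opened door 2, so this case is ruled out; weight (2/11)·0 = 0.
If it is behind door 3 (prior 4/11): the host has 3 equally likely choices, so probability 1/3; weight (4/11)·(1/3) = 4/33.
If it is behind door 4 (prior 2/11): the host has 2 equally likely choices, so probability 1/2; weight (2/11)·(1/2) = 1/11.
The weights sum to 23/66.
So P(the car behind door 4 | the host opened door 2) = (1/11) / (23/66) = 6/23.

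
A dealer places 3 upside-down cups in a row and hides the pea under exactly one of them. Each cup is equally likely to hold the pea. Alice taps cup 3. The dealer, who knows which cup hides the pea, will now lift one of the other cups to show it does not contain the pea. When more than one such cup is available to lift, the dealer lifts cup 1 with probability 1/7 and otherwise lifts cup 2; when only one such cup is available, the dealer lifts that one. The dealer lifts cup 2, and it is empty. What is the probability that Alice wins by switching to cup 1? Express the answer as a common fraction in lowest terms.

Apply Bayes' rule, conditioning on where the pea actually is.
If it is under cup 1 (prior 1/3): only cup 2 is available, probability 1; weight (1/3)·1 = 1/3.
If it is under cup 2 (prior 1/3): the dealer opened cup 2, so this case is ruled out; weight (1/3)·0 = 0.
If it is under cup 3 (prior 1/3): cup 1 is available but not opened, probability 6/7; weight (1/3)·(6/7) = 2/7.
The weights sum to 13/21.
So P(the pea under cup 1 | the dealer opened cup 2) = (1/3) / (13/21) = 7/13.

7/13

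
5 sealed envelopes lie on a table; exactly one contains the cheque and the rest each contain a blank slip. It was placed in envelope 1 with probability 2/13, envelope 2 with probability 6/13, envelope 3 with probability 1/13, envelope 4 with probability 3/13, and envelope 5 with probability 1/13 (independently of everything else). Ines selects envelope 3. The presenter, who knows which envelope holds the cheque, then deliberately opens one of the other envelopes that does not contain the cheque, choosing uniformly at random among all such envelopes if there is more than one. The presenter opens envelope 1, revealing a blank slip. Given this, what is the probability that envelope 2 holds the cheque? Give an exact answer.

Condition on the true location of the cheque.
If it is in envelope 1 (prior 2/13): the presenter opened envelope 1, so this case is ruled out; weight (2/13)·0 = 0.
If it is in envelope 2 (prior 6/13): the presenter has 3 equally likely choices, so probability 1/3; weight (6/13)·(1/3) = 2/13.
If it is in envelope 3 (prior 1/13): the presenter has 4 equally likely choices, so probability 1/4; weight (1/13)·(1/4) = 1/52.
If it is in envelope 4 (prior 3/13): the presenter has 3 equally likely choices, so probability 1/3; weight (3/13)·(1/3) = 1/13.
If it is in envelope 5 (prior 1/13): the presenter has 3 equally likely choices, so probability 1/3; weight (1/13)·(1/3) = 1/39.
The weights sum to 43/156.
So P(the cheque in envelope 2 | the presenter opened envelope 1) = (2/13) / (43/156) = 24/43.

24/43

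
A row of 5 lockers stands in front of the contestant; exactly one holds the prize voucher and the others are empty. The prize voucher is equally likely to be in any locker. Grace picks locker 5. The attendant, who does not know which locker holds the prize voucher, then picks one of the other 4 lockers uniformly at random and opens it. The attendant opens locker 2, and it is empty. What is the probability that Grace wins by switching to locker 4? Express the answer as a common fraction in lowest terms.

1/4

Apply Bayes' rule, conditioning on where the prize voucher actually is.
If it is in any of lockers 1, 3, 4, and 5 (prior 1/5 each): the attendant picks locker 2 with probability 1/4 regardless, and it is not the prize; weight (1/5)·(1/4) = 1/20 each.
If it is in locker 2 (prior 1/5): the attendant opened locker 2, so this case is ruled out; weight (1/5)·0 = 0.
The weights sum to 1/5.
So P(the prize voucher in locker 4 | the attendant opened locker 2) = (1/20) / (1/5) = 1/4.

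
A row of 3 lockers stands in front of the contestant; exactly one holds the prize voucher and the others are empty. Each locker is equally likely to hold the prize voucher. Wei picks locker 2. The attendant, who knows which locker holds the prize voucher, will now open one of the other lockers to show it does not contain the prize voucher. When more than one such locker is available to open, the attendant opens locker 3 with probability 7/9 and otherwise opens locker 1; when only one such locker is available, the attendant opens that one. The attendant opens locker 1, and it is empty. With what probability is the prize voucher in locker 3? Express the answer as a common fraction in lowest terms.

Apply Bayes' rule, conditioning on where the prize voucher actually is.
If it is in locker 1 (prior 1/3): the attendant opened locker 1, so this case is ruled out; weight (1/3)·0 = 0.
If it is in locker 2 (prior 1/3): locker 3 is available but not opened, probability 2/9; weight (1/3)·(2/9) = 2/27.
If it is in locker 3 (prior 1/3): only locker 1 is available, probability 1; weight (1/3)·1 = 1/3.
The weights sum to 11/27.
So P(the prize voucher in locker 3 | the attendant opened locker 1) = (1/3) / (11/27) = 9/11.

9/11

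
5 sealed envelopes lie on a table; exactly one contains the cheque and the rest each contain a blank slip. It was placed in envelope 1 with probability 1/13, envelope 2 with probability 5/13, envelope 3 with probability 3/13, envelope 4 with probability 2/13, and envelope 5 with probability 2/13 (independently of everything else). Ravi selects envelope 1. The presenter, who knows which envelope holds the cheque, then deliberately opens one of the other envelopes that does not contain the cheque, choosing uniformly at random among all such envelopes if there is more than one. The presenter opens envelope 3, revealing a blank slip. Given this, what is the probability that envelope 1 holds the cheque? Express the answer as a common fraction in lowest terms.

1/13

Condition on the true location of the cheque.
If it is in envelope 1 (prior 1/13): the presenter has 4 equally likely choices, so probability 1/4; weight (1/13)·(1/4) = 1/52.
If it is in envelope 2 (prior 5/13): the presenter has 3 equally likely choices, so probability 1/3; weight (5/13)·(1/3) = 5/39.
If it is in envelope 3 (prior 3/13): the presenter opened envelope 3, so this case is ruled out; weight (3/13)·0 = 0.
If it is in either of envelopes 4 and 5 (prior 2/13 each): the presenter has 3 equally likely choices, so probability 1/3; weight (2/13)·(1/3) = 2/39 each.
The weights sum to 1/4.
So P(the cheque in envelope 1 | the presenter opened envelope 3) = (1/52) / (1/4) = 1/13.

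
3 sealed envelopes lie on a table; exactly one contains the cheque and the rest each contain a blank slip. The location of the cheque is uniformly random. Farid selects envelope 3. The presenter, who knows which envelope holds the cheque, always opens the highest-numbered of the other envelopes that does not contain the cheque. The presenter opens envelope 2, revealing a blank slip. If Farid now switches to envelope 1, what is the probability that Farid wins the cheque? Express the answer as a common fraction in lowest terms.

1/2

Consider each possible location of the cheque in turn.
If it is in either of envelopes 1 and 3 (prior 1/3 each): envelope 2 is the highest-numbered option available, probability 1; weight (1/3)·1 = 1/3 each.
If it is in envelope 2 (prior 1/3): the presenter opened envelope 2, so this case is ruled out; weight (1/3)·0 = 0.
The weights sum to 2/3.
So P(the cheque in envelope 1 | the presenter opened envelope 2) = (1/3) / (2/3) = 1/2.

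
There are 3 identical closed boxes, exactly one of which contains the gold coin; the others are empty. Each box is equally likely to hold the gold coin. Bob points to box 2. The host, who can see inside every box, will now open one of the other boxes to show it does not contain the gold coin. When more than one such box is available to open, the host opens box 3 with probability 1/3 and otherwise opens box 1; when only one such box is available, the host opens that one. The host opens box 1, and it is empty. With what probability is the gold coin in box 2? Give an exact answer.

Apply Bayes' rule, conditioning on where the gold coin actually is.
If it is in box 1 (prior 1/3): the host opened box 1, so this case is ruled out; weight (1/3)·0 = 0.
If it is in box 2 (prior 1/3): box 3 is available but not opened, probability 2/3; weight (1/3)·(2/3) = 2/9.
If it is in box 3 (prior 1/3): only box 1 is available, probability 1; weight (1/3)·1 = 1/3.
The weights sum to 5/9.
So P(the gold coin in box 2 | the host opened box 1) = (2/9) / (5/9) = 2/5.

2/5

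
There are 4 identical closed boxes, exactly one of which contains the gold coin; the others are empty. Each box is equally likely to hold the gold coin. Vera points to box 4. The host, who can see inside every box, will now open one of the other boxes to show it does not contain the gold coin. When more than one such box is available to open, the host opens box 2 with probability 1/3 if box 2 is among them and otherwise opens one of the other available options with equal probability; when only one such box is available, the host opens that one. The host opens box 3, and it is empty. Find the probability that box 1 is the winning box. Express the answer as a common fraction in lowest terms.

4/9

Consider each possible location of the gold coin in turn.
If it is in box 1 (prior 1/4): box 2 is available but not opened, probability 2/3; weight (1/4)·(2/3) = 1/6.
If it is in box 2 (prior 1/4): box 2 holds the prize so is unavailable; the host chooses uniformly among the 2 others, probability 1/2; weight (1/4)·(1/2) = 1/8.
If it is in box 3 (prior 1/4): the host opened box 3, so this case is ruled out; weight (1/4)·0 = 0.
If it is in box 4 (prior 1/4): box 2 is available but not opened; box 3 gets probability (1 − 1/3)/2 = 1/3; weight (1/4)·(1/3) = 1/12.
The weights sum to 3/8.
So P(the gold coin in box 1 | the host opened box 3) = (1/6) / (3/8) = 4/9.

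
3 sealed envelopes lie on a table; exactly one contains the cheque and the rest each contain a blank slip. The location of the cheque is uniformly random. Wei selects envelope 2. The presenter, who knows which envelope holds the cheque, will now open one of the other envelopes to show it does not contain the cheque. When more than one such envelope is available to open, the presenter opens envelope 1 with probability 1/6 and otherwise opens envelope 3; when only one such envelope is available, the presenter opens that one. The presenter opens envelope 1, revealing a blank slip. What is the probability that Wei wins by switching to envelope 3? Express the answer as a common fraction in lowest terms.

6/7

Condition on the true location of the cheque.
If it is in envelope 1 (prior 1/3): the presenter opened envelope 1, so this case is ruled out; weight (1/3)·0 = 0.
If it is in envelope 2 (prior 1/3): envelope 1 is available, opened with probability 1/6; weight (1/3)·(1/6) = 1/18.
If it is in envelope 3 (prior 1/3): only envelope 1 is available, probability 1; weight (1/3)·1 = 1/3.
The weights sum to 7/18.
So P(the cheque in envelope 3 | the presenter opened envelope 1) = (1/3) / (7/18) = 6/7.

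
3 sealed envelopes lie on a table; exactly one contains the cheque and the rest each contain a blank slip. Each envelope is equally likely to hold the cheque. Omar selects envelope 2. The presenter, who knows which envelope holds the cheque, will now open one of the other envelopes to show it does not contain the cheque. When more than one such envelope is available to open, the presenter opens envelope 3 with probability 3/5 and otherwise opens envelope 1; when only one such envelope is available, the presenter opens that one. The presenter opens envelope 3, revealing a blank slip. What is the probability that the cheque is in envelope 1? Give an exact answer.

5/8

Condition on the true location of the cheque.
If it is in envelope 1 (prior 1/3): only envelope 3 is available, probability 1; weight (1/3)·1 = 1/3.
If it is in envelope 2 (prior 1/3): envelope 3 is available, opened with probability 3/5; weight (1/3)·(3/5) = 1/5.
If it is in envelope 3 (prior 1/3): the presenter opened envelope 3, so this case is ruled out; weight (1/3)·0 = 0.
The weights sum to 8/15.
So P(the cheque in envelope 1 | the presenter opened envelope 3) = (1/3) / (8/15) = 5/8.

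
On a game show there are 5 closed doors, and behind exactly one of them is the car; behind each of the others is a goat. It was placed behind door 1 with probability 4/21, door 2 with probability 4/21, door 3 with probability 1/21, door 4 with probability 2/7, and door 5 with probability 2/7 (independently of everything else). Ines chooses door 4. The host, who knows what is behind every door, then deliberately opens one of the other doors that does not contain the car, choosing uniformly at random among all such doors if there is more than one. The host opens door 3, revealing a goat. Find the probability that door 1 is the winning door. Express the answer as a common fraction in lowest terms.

8/37

Consider each possible location of the car in turn.
If it is behind either of doors 1 and 2 (prior 4/21 each): the host has 3 equally likely choices, so probability 1/3; weight (4/21)·(1/3) = 4/63 each.
If it is behind door 3 (prior 1/21): the host opened door 3, so this case is ruled out; weight (1/21)·0 = 0.
If it is behind door 4 (prior 2/7): the host has 4 equally likely choices, so probability 1/4; weight (2/7)·(1/4) = 1/14.
If it is behind door 5 (prior 2/7): the host has 3 equally likely choices, so probability 1/3; weight (2/7)·(1/3) = 2/21.
The weights sum to 37/126.
So P(the car behind door 1 | the host opened door 3) = (4/63) / (37/126) = 8/37.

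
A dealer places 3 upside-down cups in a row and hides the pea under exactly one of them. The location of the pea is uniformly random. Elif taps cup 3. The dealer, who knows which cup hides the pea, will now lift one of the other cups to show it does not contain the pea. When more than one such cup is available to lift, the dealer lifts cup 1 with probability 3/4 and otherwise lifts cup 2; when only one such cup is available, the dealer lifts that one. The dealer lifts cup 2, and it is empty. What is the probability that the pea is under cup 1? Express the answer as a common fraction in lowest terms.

4/5

Condition on the true location of the pea.
If it is under cup 1 (prior 1/3): only cup 2 is available, probability 1; weight (1/3)·1 = 1/3.
If it is under cup 2 (prior 1/3): the dealer opened cup 2, so this case is ruled out; weight (1/3)·0 = 0.
If it is under cup 3 (prior 1/3): cup 1 is available but not opened, probability 1/4; weight (1/3)·(1/4) = 1/12.
The weights sum to 5/12.
So P(the pea under cup 1 | the dealer opened cup 2) = (1/3) / (5/12) = 4/5.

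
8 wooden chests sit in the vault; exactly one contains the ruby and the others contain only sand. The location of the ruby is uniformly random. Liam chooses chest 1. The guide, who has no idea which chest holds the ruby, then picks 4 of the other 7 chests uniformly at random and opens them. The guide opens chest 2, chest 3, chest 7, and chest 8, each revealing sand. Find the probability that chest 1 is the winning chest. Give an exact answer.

Consider each possible location of the ruby in turn.
If it is in any of chests 1, 4, 5, and 6 (prior 1/8 each): the guide picks exactly this set with probability 1/35 regardless, and none is the prize; weight (1/8)·(1/35) = 1/280 each.
If it is in any of chests 2, 3, 7, and 8 (prior 1/8 each): that chest was opened and seen not to hold the prize — ruled out; weight (1/8)·0 = 0 each.
The weights sum to 1/70.
So P(the ruby in chest 1 | the guide opened chest 2, chest 3, chest 7, and chest 8) = (1/280) / (1/70) = 1/4.

1/4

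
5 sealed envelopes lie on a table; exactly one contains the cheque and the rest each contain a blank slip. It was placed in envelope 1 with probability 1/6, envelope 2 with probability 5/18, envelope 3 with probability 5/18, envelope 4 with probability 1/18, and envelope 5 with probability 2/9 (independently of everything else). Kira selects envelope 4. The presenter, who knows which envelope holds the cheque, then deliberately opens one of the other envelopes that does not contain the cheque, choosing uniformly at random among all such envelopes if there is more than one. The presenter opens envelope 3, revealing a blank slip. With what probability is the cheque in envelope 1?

4/17

Apply Bayes' rule, conditioning on where the cheque actually is.
If it is in envelope 1 (prior 1/6): the presenter has 3 equally likely choices, so probability 1/3; weight (1/6)·(1/3) = 1/18.
If it is in envelope 2 (prior 5/18): the presenter has 3 equally likely choices, so probability 1/3; weight (5/18)·(1/3) = 5/54.
If it is in envelope 3 (prior 5/18): the presenter opened envelope 3, so this case is ruled out; weight (5/18)·0 = 0.
If it is in envelope 4 (prior 1/18): the presenter has 4 equally likely choices, so probability 1/4; weight (1/18)·(1/4) = 1/72.
If it is in envelope 5 (prior 2/9): the presenter has 3 equally likely choices, so probability 1/3; weight (2/9)·(1/3) = 2/27.
The weights sum to 17/72.
So P(the cheque in envelope 1 | the presenter opened envelope 3) = (1/18) / (17/72) = 4/17.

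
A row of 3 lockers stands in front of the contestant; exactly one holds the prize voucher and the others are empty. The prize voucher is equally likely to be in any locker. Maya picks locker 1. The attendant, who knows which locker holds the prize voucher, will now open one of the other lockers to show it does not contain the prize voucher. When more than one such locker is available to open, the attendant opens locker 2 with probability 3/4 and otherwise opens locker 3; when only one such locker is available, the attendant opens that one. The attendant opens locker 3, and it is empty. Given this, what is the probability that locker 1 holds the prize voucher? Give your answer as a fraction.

1/5

Apply Bayes' rule, conditioning on where the prize voucher actually is.
If it is in locker 1 (prior 1/3): locker 2 is available but not opened, probability 1/4; weight (1/3)·(1/4) = 1/12.
If it is in locker 2 (prior 1/3): only locker 3 is available, probability 1; weight (1/3)·1 = 1/3.
If it is in locker 3 (prior 1/3): the attendant opened locker 3, so this case is ruled out; weight (1/3)·0 = 0.
The weights sum to 5/12.
So P(the prize voucher in locker 1 | the attendant opened locker 3) = (1/12) / (5/12) = 1/5.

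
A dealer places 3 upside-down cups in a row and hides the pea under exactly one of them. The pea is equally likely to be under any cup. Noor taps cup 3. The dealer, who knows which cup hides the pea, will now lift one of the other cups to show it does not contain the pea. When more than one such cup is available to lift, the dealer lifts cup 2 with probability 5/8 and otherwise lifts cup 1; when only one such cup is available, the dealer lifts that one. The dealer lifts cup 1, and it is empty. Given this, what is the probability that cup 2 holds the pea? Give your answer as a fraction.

8/11

Apply Bayes' rule, conditioning on where the pea actually is.
If it is under cup 1 (prior 1/3): the dealer opened cup 1, so this case is ruled out; weight (1/3)·0 = 0.
If it is under cup 2 (prior 1/3): only cup 1 is available, probability 1; weight (1/3)·1 = 1/3.
If it is under cup 3 (prior 1/3): cup 2 is available but not opened, probability 3/8; weight (1/3)·(3/8) = 1/8.
The weights sum to 11/24.
So P(the pea under cup 2 | the dealer opened cup 1) = (1/3) / (11/24) = 8/11.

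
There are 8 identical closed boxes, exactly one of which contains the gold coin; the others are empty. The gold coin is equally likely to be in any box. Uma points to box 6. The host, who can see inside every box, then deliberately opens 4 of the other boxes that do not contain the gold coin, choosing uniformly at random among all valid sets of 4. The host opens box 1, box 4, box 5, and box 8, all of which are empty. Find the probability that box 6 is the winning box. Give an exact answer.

Condition on the true location of the gold coin.
If it is in any of boxes 1, 4, 5, and 8 (prior 1/8 each): that box was opened and seen not to hold the prize — ruled out; weight (1/8)·0 = 0 each.
If it is in any of boxes 2, 3, and 7 (prior 1/8 each): the host has 15 equally likely choices, so probability 1/15; weight (1/8)·(1/15) = 1/120 each.
If it is in box 6 (prior 1/8): the host has 35 equally likely choices, so probability 1/35; weight (1/8)·(1/35) = 1/280.
The weights sum to 1/35.
So P(the gold coin in box 6 | the host opened box 1, box 4, box 5, and box 8) = (1/280) / (1/35) = 1/8.

1/8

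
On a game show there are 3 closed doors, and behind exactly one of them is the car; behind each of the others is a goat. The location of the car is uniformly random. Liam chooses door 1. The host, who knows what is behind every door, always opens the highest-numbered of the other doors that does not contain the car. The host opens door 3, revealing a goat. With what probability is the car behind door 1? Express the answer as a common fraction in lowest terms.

Condition on the true location of the car.
If it is behind either of doors 1 and 2 (prior 1/3 each): door 3 is the highest-numbered option available, probability 1; weight (1/3)·1 = 1/3 each.
If it is behind door 3 (prior 1/3): the host opened door 3, so this case is ruled out; weight (1/3)·0 = 0.
The weights sum to 2/3.
So P(the car behind door 1 | the host opened door 3) = (1/3) / (2/3) = 1/2.

1/2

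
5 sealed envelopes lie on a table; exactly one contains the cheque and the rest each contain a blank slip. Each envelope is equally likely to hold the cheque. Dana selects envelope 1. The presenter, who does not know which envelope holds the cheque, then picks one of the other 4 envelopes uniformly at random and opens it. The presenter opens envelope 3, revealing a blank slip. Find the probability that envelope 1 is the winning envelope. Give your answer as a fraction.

Condition on the true location of the cheque.
If it is in any of envelopes 1, 2, 4, and 5 (prior 1/5 each): the presenter picks envelope 3 with probability 1/4 regardless, and it is not the prize; weight (1/5)·(1/4) = 1/20 each.
If it is in envelope 3 (prior 1/5): the presenter opened envelope 3, so this case is ruled out; weight (1/5)·0 = 0.
The weights sum to 1/5.
So P(the cheque in envelope 1 | the presenter opened envelope 3) = (1/20) / (1/5) = 1/4.

1/4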